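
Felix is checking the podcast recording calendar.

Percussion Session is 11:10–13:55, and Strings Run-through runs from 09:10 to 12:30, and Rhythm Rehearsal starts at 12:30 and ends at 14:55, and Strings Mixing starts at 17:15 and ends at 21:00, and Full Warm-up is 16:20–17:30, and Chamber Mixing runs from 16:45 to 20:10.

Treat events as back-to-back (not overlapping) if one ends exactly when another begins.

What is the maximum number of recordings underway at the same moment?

3

Sweep the timeline, counting +1 at each start and −1 at each end (ends before starts at a tie):
09:10 start Strings Run-through → 1
11:10 start Percussion Session → 2
12:30 end Strings Run-through → 1
12:30 start Rhythm Rehearsal → 2
13:55 end Percussion Session → 1
14:55 end Rhythm Rehearsal → 0
16:20 start Full Warm-up → 1
16:45 start Chamber Mixing → 2
17:15 start Strings Mixing → 3
17:30 end Full Warm-up → 2
20:10 end Chamber Mixing → 1
21:00 end Strings Mixing → 0
Peak is 3, at 17:15 (Chamber Mixing, Full Warm-up, Strings Mixing).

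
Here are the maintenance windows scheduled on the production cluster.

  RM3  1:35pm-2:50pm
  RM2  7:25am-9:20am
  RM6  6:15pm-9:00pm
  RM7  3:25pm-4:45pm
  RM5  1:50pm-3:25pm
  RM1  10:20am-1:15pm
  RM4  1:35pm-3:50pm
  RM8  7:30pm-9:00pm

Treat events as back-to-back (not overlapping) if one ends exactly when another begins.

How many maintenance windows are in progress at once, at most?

3

Walk through starts and ends in time order (an end at T is processed before a start at T):
7:25am start RM2 → 1
9:20am end RM2 → 0
10:20am start RM1 → 1
1:15pm end RM1 → 0
1:35pm start RM3 → 1
1:35pm start RM4 → 2
1:50pm start RM5 → 3
2:50pm end RM3 → 2
3:25pm end RM5 → 1
3:25pm start RM7 → 2
3:50pm end RM4 → 1
4:45pm end RM7 → 0
6:15pm start RM6 → 1
7:30pm start RM8 → 2
9:00pm end RM6 → 1
9:00pm end RM8 → 0
Peak is 3, at 1:50pm (RM3, RM4, RM5).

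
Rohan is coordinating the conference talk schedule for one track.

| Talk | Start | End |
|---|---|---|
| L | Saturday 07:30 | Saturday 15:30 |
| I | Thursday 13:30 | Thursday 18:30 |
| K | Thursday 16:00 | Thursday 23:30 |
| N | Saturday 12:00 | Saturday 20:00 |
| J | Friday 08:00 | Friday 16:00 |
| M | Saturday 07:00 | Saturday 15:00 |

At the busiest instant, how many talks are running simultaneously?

3

Sweep the timeline, counting +1 at each start and −1 at each end (ends before starts at a tie):
Thursday 13:30 start I → 1
Thursday 16:00 start K → 2
Thursday 18:30 end I → 1
Thursday 23:30 end K → 0
Friday 08:00 start J → 1
Friday 16:00 end J → 0
Saturday 07:00 start M → 1
Saturday 07:30 start L → 2
Saturday 12:00 start N → 3
Saturday 15:00 end M → 2
Saturday 15:30 end L → 1
Saturday 20:00 end N → 0
Peak is 3, at Saturday 12:00 (L, M, N).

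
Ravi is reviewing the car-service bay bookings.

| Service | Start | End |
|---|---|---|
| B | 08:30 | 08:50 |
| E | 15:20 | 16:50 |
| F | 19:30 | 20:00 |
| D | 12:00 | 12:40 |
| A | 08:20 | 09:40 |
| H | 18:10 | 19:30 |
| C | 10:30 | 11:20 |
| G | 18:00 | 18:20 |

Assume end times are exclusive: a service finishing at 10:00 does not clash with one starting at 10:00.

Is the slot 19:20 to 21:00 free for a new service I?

A: ends 09:40 at or before I starts 19:20 → clear.
B: ends 08:50 at or before I starts 19:20 → clear.
C: ends 11:20 at or before I starts 19:20 → clear.
D: ends 12:40 at or before I starts 19:20 → clear.
E: ends 16:50 at or before I starts 19:20 → clear.
G: ends 18:20 at or before I starts 19:20 → clear.
H: starts 18:10 before I ends 21:00, and ends 19:30 after I starts 19:20 → overlap.
F: starts 19:30 before I ends 21:00, and ends 20:00 after I starts 19:20 → overlap.
I overlaps F, H.

No — it overlaps F, H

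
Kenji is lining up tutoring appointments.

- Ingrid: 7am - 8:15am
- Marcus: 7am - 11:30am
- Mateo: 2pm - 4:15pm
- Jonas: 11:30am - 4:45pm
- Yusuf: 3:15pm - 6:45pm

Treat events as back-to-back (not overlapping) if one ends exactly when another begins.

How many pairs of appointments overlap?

Sorted by start: Ingrid, Marcus, Jonas, Mateo, Yusuf.
Marcus starts before Ingrid ends → Ingrid and Marcus overlap.
Jonas starts after Ingrid ends, so Ingrid has no further overlaps.
Jonas starts exactly when Marcus ends (back-to-back, no overlap), so Marcus has no further overlaps.
Mateo starts before Jonas ends → Jonas and Mateo overlap.
Yusuf starts before Jonas ends → Jonas and Yusuf overlap.
Yusuf starts before Mateo ends → Mateo and Yusuf overlap.
Overlapping pairs: Ingrid & Marcus, Jonas & Mateo, Jonas & Yusuf, Mateo & Yusuf — 4 in total.

4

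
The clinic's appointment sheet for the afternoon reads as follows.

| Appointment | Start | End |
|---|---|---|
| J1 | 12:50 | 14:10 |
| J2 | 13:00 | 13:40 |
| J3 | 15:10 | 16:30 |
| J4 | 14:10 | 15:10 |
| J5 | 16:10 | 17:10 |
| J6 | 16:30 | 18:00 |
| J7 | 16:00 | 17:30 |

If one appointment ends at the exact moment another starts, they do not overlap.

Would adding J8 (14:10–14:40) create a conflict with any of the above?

Yes — it overlaps J4

J1: ends 14:10 at or before J8 starts 14:10 → clear.
J2: ends 13:40 at or before J8 starts 14:10 → clear.
J4: starts 14:10 before J8 ends 14:40, and ends 15:10 after J8 starts 14:10 → overlap.
J3: starts 15:10 at or after J8 ends 14:40 → clear.
J7: starts 16:00 at or after J8 ends 14:40 → clear.
J5: starts 16:10 at or after J8 ends 14:40 → clear.
J6: starts 16:30 at or after J8 ends 14:40 → clear.
J8 overlaps J4.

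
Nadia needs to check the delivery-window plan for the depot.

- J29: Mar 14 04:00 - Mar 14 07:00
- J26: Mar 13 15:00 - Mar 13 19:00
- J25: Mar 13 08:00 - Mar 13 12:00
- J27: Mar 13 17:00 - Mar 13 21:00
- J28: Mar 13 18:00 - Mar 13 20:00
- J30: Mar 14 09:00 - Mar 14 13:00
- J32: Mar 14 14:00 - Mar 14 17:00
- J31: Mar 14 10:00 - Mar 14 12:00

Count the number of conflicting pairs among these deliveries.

Check each pair: they overlap iff neither finishes before the other starts.
Sorted by start: J25, J26, J27, J28, J29, J30, J31, J32.
J26 starts after J25 ends, so nothing later overlaps J25 either.
J27 starts before J26 ends → J26 and J27 overlap.
J28 starts before J26 ends → J26 and J28 overlap.
J29 starts after J26 ends, so nothing later overlaps J26 either.
J28 starts before J27 ends → J27 and J28 overlap.
J29 starts after J27 ends, so nothing later overlaps J27 either.
J29 starts after J28 ends, so nothing later overlaps J28 either.
J30 starts after J29 ends, so nothing later overlaps J29 either.
J31 starts before J30 ends → J30 and J31 overlap.
J32 starts after J30 ends.
J32 starts after J31 ends.
Overlapping pairs: J26 & J27, J26 & J28, J27 & J28, J30 & J31 — 4 in total.

4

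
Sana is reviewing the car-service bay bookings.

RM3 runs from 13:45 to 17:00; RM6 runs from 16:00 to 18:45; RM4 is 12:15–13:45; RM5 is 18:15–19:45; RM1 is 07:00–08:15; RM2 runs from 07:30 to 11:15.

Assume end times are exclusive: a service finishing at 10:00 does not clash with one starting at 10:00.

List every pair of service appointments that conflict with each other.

Sorted by start: RM1, RM2, RM4, RM3, RM6, RM5.
RM2 starts before RM1 ends → RM1 and RM2 overlap.
RM4 starts after RM1 ends; RM1 is clear from here.
RM4 starts after RM2 ends; RM2 is clear from here.
RM3 starts exactly when RM4 ends (back-to-back, no overlap); RM4 is clear from here.
RM6 starts before RM3 ends → RM3 and RM6 overlap.
RM5 starts after RM3 ends.
RM5 starts before RM6 ends → RM6 and RM5 overlap.

RM1 & RM2, RM3 & RM6, RM5 & RM6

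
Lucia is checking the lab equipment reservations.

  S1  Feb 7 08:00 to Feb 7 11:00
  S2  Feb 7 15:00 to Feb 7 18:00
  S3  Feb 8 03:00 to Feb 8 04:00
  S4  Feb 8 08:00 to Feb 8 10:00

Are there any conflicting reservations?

No

Check each pair: they overlap iff neither finishes before the other starts.
Sorted by start: S1, S2, S3, S4.
S2 starts after S1 ends, so S1 has no further overlaps.
S3 starts after S2 ends, so S2 has no further overlaps.
S4 starts after S3 ends.
Every pair is clear; the schedule has no overlaps.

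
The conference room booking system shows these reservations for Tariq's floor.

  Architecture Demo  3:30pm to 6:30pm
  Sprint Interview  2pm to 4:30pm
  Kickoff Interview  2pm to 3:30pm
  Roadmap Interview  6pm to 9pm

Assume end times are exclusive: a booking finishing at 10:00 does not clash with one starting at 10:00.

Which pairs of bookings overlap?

Sorted by start: Sprint Interview, Kickoff Interview, Architecture Demo, Roadmap Interview.
Kickoff Interview starts before Sprint Interview ends → Sprint Interview and Kickoff Interview overlap.
Architecture Demo starts before Sprint Interview ends → Sprint Interview and Architecture Demo overlap.
Roadmap Interview starts after Sprint Interview ends.
Architecture Demo starts exactly when Kickoff Interview ends (back-to-back, no overlap), so Kickoff Interview has no further overlaps.
Roadmap Interview starts before Architecture Demo ends → Architecture Demo and Roadmap Interview overlap.

Architecture Demo & Roadmap Interview, Architecture Demo & Sprint Interview, Kickoff Interview & Sprint Interview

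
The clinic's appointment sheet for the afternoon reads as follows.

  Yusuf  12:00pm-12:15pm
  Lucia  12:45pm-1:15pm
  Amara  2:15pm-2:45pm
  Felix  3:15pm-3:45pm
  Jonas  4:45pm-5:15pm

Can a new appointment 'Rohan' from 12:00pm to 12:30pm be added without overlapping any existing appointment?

Yusuf: starts 12:00pm before Rohan ends 12:30pm, and ends 12:15pm after Rohan starts 12:00pm → overlap.
Lucia: starts 12:45pm at or after Rohan ends 12:30pm → clear.
Amara: starts 2:15pm at or after Rohan ends 12:30pm → clear.
Felix: starts 3:15pm at or after Rohan ends 12:30pm → clear.
Jonas: starts 4:45pm at or after Rohan ends 12:30pm → clear.
Rohan overlaps Yusuf.

No — it overlaps Yusuf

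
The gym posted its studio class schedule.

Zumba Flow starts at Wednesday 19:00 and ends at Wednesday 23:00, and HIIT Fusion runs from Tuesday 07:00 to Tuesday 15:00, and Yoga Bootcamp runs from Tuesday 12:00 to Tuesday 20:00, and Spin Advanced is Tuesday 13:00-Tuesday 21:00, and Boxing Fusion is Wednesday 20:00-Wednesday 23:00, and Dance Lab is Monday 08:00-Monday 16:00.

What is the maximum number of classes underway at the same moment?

Walk through starts and ends in time order (an end at T is processed before a start at T):
Monday 08:00 start Dance Lab → 1
Monday 16:00 end Dance Lab → 0
Tuesday 07:00 start HIIT Fusion → 1
Tuesday 12:00 start Yoga Bootcamp → 2
Tuesday 13:00 start Spin Advanced → 3
Tuesday 15:00 end HIIT Fusion → 2
Tuesday 20:00 end Yoga Bootcamp → 1
Tuesday 21:00 end Spin Advanced → 0
Wednesday 19:00 start Zumba Flow → 1
Wednesday 20:00 start Boxing Fusion → 2
Wednesday 23:00 end Boxing Fusion → 1
Wednesday 23:00 end Zumba Flow → 0
Peak is 3, at Tuesday 13:00 (HIIT Fusion, Spin Advanced, Yoga Bootcamp).

3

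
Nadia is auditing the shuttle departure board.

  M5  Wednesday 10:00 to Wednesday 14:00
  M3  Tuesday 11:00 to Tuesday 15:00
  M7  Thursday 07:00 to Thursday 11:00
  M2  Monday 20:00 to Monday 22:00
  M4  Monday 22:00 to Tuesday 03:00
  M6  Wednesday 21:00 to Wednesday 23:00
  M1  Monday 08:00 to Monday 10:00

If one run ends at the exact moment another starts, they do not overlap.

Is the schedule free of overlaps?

Yes

Sorted by start: M1, M2, M4, M3, M5, M6, M7.
M2 starts after M1 ends — done with M1.
M4 starts exactly when M2 ends (back-to-back, no overlap) — done with M2.
M3 starts after M4 ends — done with M4.
M5 starts after M3 ends — done with M3.
M6 starts after M5 ends — done with M5.
M7 starts after M6 ends.
Every pair is clear; the schedule has no overlaps.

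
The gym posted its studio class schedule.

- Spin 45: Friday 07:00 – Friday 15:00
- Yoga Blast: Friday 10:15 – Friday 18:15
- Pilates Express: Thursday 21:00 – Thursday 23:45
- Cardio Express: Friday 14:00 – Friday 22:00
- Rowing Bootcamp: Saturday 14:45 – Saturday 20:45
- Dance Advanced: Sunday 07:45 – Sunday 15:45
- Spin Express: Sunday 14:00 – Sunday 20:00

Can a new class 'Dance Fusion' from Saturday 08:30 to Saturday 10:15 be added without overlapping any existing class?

Yes — the slot is free

Pilates Express: ends Thursday 23:45 at or before Dance Fusion starts Saturday 08:30 → clear.
Spin 45: ends Friday 15:00 at or before Dance Fusion starts Saturday 08:30 → clear.
Yoga Blast: ends Friday 18:15 at or before Dance Fusion starts Saturday 08:30 → clear.
Cardio Express: ends Friday 22:00 at or before Dance Fusion starts Saturday 08:30 → clear.
Rowing Bootcamp: starts Saturday 14:45 at or after Dance Fusion ends Saturday 10:15 → clear.
Dance Advanced: starts Sunday 07:45 at or after Dance Fusion ends Saturday 10:15 → clear.
Spin Express: starts Sunday 14:00 at or after Dance Fusion ends Saturday 10:15 → clear.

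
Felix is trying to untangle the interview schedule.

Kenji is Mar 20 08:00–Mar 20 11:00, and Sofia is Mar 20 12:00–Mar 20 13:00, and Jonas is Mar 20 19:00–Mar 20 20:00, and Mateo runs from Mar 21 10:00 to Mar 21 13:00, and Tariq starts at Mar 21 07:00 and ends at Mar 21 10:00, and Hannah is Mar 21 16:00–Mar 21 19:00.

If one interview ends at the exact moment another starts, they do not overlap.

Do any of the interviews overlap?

Sorted by start: Kenji, Sofia, Jonas, Tariq, Mateo, Hannah.
Sofia starts after Kenji ends — done with Kenji.
Jonas starts after Sofia ends — done with Sofia.
Tariq starts after Jonas ends — done with Jonas.
Mateo starts exactly when Tariq ends (back-to-back, no overlap) — done with Tariq.
Hannah starts after Mateo ends.
Every pair is clear; the schedule has no overlaps.

No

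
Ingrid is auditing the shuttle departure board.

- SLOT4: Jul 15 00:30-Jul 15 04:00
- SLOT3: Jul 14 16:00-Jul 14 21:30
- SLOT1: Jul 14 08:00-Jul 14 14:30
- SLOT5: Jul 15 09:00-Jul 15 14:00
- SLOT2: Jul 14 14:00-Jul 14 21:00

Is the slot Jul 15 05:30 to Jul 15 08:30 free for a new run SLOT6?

SLOT1: ends Jul 14 14:30 at or before SLOT6 starts Jul 15 05:30 → clear.
SLOT2: ends Jul 14 21:00 at or before SLOT6 starts Jul 15 05:30 → clear.
SLOT3: ends Jul 14 21:30 at or before SLOT6 starts Jul 15 05:30 → clear.
SLOT4: ends Jul 15 04:00 at or before SLOT6 starts Jul 15 05:30 → clear.
SLOT5: starts Jul 15 09:00 at or after SLOT6 ends Jul 15 08:30 → clear.

Yes — the slot is free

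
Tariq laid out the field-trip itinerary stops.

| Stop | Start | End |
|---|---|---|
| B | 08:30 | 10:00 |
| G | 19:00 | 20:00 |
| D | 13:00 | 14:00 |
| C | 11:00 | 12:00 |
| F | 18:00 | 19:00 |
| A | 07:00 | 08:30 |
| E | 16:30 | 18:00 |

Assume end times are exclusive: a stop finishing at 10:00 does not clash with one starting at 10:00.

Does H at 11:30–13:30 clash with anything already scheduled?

Yes — it overlaps C, D

A: ends 08:30 at or before H starts 11:30 → clear.
B: ends 10:00 at or before H starts 11:30 → clear.
C: starts 11:00 before H ends 13:30, and ends 12:00 after H starts 11:30 → overlap.
D: starts 13:00 before H ends 13:30, and ends 14:00 after H starts 11:30 → overlap.
E: starts 16:30 at or after H ends 13:30 → clear.
F: starts 18:00 at or after H ends 13:30 → clear.
G: starts 19:00 at or after H ends 13:30 → clear.
H overlaps C, D.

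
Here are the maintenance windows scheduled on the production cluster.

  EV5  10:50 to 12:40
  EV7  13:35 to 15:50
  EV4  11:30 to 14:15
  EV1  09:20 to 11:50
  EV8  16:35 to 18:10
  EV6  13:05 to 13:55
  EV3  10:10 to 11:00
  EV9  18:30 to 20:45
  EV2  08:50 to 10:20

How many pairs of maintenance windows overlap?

10

Two intervals overlap when each starts before the other ends.
Sorted by start: EV2, EV1, EV3, EV5, EV4, EV6, EV7, EV8, EV9.
EV1 starts before EV2 ends → EV2 and EV1 overlap.
EV3 starts before EV2 ends → EV2 and EV3 overlap.
EV5 starts after EV2 ends; EV2 is clear from here.
EV3 starts before EV1 ends → EV1 and EV3 overlap.
EV5 starts before EV1 ends → EV1 and EV5 overlap.
EV4 starts before EV1 ends → EV1 and EV4 overlap.
EV6 starts after EV1 ends; EV1 is clear from here.
EV5 starts before EV3 ends → EV3 and EV5 overlap.
EV4 starts after EV3 ends; EV3 is clear from here.
EV4 starts before EV5 ends → EV5 and EV4 overlap.
EV6 starts after EV5 ends; EV5 is clear from here.
EV6 starts before EV4 ends → EV4 and EV6 overlap.
EV7 starts before EV4 ends → EV4 and EV7 overlap.
EV8 starts after EV4 ends; EV4 is clear from here.
EV7 starts before EV6 ends → EV6 and EV7 overlap.
EV8 starts after EV6 ends; EV6 is clear from here.
EV8 starts after EV7 ends; EV7 is clear from here.
EV9 starts after EV8 ends.
Overlapping pairs: EV1 & EV2, EV1 & EV3, EV1 & EV4, EV1 & EV5, EV2 & EV3, EV3 & EV5, EV4 & EV5, EV4 & EV6, EV4 & EV7, EV6 & EV7 — 10 in total.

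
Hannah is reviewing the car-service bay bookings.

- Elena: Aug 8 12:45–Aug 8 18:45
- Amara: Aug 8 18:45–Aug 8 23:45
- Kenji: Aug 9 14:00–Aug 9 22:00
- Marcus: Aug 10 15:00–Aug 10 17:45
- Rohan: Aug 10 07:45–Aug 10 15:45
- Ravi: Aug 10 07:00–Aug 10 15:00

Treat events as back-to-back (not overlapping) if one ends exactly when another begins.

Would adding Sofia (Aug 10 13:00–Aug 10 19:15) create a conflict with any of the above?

Yes — it overlaps Marcus, Ravi, Rohan

Elena: ends Aug 8 18:45 at or before Sofia starts Aug 10 13:00 → clear.
Amara: ends Aug 8 23:45 at or before Sofia starts Aug 10 13:00 → clear.
Kenji: ends Aug 9 22:00 at or before Sofia starts Aug 10 13:00 → clear.
Ravi: starts Aug 10 07:00 before Sofia ends Aug 10 19:15, and ends Aug 10 15:00 after Sofia starts Aug 10 13:00 → overlap.
Rohan: starts Aug 10 07:45 before Sofia ends Aug 10 19:15, and ends Aug 10 15:45 after Sofia starts Aug 10 13:00 → overlap.
Marcus: starts Aug 10 15:00 before Sofia ends Aug 10 19:15, and ends Aug 10 17:45 after Sofia starts Aug 10 13:00 → overlap.
Sofia overlaps Marcus, Rohan, Ravi.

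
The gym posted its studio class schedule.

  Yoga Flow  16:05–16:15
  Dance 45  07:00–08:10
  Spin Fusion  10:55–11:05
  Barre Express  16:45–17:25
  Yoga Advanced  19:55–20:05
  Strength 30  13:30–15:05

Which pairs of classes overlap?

Sorted by start: Dance 45, Spin Fusion, Strength 30, Yoga Flow, Barre Express, Yoga Advanced.
Spin Fusion starts after Dance 45 ends, so nothing later overlaps Dance 45 either.
Strength 30 starts after Spin Fusion ends, so nothing later overlaps Spin Fusion either.
Yoga Flow starts after Strength 30 ends, so nothing later overlaps Strength 30 either.
Barre Express starts after Yoga Flow ends, so nothing later overlaps Yoga Flow either.
Yoga Advanced starts after Barre Express ends.

no overlapping pairs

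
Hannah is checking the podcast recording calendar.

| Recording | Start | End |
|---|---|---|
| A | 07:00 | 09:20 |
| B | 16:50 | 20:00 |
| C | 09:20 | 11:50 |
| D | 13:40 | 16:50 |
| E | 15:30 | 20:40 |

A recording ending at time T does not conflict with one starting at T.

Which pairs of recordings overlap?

Check each pair: they overlap iff neither finishes before the other starts.
Sorted by start: A, C, D, E, B.
C starts exactly when A ends (back-to-back, no overlap), so A has no further overlaps.
D starts after C ends, so C has no further overlaps.
E starts before D ends → D and E overlap.
B starts exactly when D ends (back-to-back, no overlap).
B starts before E ends → E and B overlap.

B & E, D & E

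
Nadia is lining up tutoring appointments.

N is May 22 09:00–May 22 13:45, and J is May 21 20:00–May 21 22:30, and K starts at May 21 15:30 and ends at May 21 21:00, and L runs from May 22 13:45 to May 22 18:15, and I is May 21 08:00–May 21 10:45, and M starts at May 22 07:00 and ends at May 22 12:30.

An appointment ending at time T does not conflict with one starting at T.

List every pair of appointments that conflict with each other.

J & K, M & N

Check each pair: they overlap iff neither finishes before the other starts.
Sorted by start: I, K, J, M, N, L.
K starts after I ends, so I has no further overlaps.
J starts before K ends → K and J overlap.
M starts after K ends, so K has no further overlaps.
M starts after J ends, so J has no further overlaps.
N starts before M ends → M and N overlap.
L starts after M ends.
L starts exactly when N ends (back-to-back, no overlap).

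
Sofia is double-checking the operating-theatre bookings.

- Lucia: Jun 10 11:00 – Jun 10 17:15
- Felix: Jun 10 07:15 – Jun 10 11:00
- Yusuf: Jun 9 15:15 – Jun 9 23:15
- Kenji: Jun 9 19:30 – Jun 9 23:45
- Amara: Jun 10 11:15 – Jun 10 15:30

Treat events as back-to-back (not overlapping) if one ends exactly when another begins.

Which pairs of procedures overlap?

Amara & Lucia, Kenji & Yusuf

Sorted by start: Yusuf, Kenji, Felix, Lucia, Amara.
Kenji starts before Yusuf ends → Yusuf and Kenji overlap.
Felix starts after Yusuf ends — done with Yusuf.
Felix starts after Kenji ends — done with Kenji.
Lucia starts exactly when Felix ends (back-to-back, no overlap) — done with Felix.
Amara starts before Lucia ends → Lucia and Amara overlap.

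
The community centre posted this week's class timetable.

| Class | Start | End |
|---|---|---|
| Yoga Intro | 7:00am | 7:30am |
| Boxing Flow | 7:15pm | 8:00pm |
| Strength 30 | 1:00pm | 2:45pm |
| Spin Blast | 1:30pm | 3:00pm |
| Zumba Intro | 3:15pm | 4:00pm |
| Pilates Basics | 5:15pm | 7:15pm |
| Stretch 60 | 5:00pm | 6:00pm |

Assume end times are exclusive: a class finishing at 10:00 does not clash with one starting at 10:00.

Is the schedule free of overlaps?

No

Sorted by start: Yoga Intro, Strength 30, Spin Blast, Zumba Intro, Stretch 60, Pilates Basics, Boxing Flow.
Strength 30 starts after Yoga Intro ends; Yoga Intro is clear from here.
Spin Blast starts before Strength 30 ends → Strength 30 and Spin Blast overlap.
That's a conflict, so the schedule is not conflict-free.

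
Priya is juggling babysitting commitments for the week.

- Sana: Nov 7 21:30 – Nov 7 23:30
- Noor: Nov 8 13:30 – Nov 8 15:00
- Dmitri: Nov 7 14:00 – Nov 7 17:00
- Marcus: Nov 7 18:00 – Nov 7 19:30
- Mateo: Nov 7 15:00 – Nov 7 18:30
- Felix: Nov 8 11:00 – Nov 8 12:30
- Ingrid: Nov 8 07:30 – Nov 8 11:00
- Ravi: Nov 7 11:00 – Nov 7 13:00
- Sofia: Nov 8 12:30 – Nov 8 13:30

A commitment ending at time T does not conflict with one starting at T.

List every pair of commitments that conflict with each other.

Dmitri & Mateo, Marcus & Mateo

Sorted by start: Ravi, Dmitri, Mateo, Marcus, Sana, Ingrid, Felix, Sofia, Noor.
Dmitri starts after Ravi ends; Ravi is clear from here.
Mateo starts before Dmitri ends → Dmitri and Mateo overlap.
Marcus starts after Dmitri ends; Dmitri is clear from here.
Marcus starts before Mateo ends → Mateo and Marcus overlap.
Sana starts after Mateo ends; Mateo is clear from here.
Sana starts after Marcus ends; Marcus is clear from here.
Ingrid starts after Sana ends; Sana is clear from here.
Felix starts exactly when Ingrid ends (back-to-back, no overlap); Ingrid is clear from here.
Sofia starts exactly when Felix ends (back-to-back, no overlap); Felix is clear from here.
Noor starts exactly when Sofia ends (back-to-back, no overlap).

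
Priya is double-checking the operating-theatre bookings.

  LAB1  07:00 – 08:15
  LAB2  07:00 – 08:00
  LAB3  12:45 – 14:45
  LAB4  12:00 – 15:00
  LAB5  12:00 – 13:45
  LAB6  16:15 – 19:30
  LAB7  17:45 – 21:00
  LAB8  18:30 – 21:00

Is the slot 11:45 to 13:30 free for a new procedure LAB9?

LAB1: ends 08:15 at or before LAB9 starts 11:45 → clear.
LAB2: ends 08:00 at or before LAB9 starts 11:45 → clear.
LAB4: starts 12:00 before LAB9 ends 13:30, and ends 15:00 after LAB9 starts 11:45 → overlap.
LAB5: starts 12:00 before LAB9 ends 13:30, and ends 13:45 after LAB9 starts 11:45 → overlap.
LAB3: starts 12:45 before LAB9 ends 13:30, and ends 14:45 after LAB9 starts 11:45 → overlap.
LAB6: starts 16:15 at or after LAB9 ends 13:30 → clear.
LAB7: starts 17:45 at or after LAB9 ends 13:30 → clear.
LAB8: starts 18:30 at or after LAB9 ends 13:30 → clear.
LAB9 overlaps LAB3, LAB4, LAB5.

No — it overlaps LAB3, LAB4, LAB5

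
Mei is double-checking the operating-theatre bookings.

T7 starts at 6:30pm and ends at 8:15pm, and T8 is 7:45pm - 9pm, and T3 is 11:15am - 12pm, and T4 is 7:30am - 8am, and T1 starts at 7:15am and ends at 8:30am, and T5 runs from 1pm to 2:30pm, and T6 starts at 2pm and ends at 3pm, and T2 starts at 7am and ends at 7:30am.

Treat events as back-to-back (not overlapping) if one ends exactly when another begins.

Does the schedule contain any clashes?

Yes

Sorted by start: T2, T1, T4, T3, T5, T6, T7, T8.
T1 starts before T2 ends → T2 and T1 overlap.
That's a conflict, so the schedule is not conflict-free.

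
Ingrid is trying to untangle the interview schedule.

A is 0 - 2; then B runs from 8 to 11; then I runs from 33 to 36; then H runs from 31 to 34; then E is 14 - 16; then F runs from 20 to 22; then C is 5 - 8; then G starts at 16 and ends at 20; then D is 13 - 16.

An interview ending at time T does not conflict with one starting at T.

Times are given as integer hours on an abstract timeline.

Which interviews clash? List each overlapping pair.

Sorted by start: A, C, B, D, E, G, F, H, I.
C starts after A ends, so nothing later overlaps A either.
B starts exactly when C ends (back-to-back, no overlap), so nothing later overlaps C either.
D starts after B ends, so nothing later overlaps B either.
E starts before D ends → D and E overlap.
G starts exactly when D ends (back-to-back, no overlap), so nothing later overlaps D either.
G starts exactly when E ends (back-to-back, no overlap), so nothing later overlaps E either.
F starts exactly when G ends (back-to-back, no overlap), so nothing later overlaps G either.
H starts after F ends, so nothing later overlaps F either.
I starts before H ends → H and I overlap.

D & E, H & I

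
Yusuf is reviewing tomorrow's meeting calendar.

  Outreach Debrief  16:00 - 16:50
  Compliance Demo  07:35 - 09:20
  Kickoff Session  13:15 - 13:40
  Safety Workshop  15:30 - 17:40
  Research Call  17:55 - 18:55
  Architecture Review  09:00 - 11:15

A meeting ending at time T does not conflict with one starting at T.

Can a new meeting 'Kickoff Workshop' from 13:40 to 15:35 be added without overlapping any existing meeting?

Compliance Demo: ends 09:20 at or before Kickoff Workshop starts 13:40 → clear.
Architecture Review: ends 11:15 at or before Kickoff Workshop starts 13:40 → clear.
Kickoff Session: ends 13:40 at or before Kickoff Workshop starts 13:40 → clear.
Safety Workshop: starts 15:30 before Kickoff Workshop ends 15:35, and ends 17:40 after Kickoff Workshop starts 13:40 → overlap.
Outreach Debrief: starts 16:00 at or after Kickoff Workshop ends 15:35 → clear.
Research Call: starts 17:55 at or after Kickoff Workshop ends 15:35 → clear.
Kickoff Workshop overlaps Safety Workshop.

No — it overlaps Safety Workshop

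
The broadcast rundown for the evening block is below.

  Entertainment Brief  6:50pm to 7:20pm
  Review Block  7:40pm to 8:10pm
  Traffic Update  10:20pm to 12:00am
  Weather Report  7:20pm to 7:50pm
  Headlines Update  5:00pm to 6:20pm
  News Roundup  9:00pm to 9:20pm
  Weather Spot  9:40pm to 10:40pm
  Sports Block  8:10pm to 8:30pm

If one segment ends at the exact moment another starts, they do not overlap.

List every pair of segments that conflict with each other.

Review Block & Weather Report, Traffic Update & Weather Spot

Sorted by start: Headlines Update, Entertainment Brief, Weather Report, Review Block, Sports Block, News Roundup, Weather Spot, Traffic Update.
Entertainment Brief starts after Headlines Update ends — done with Headlines Update.
Weather Report starts exactly when Entertainment Brief ends (back-to-back, no overlap) — done with Entertainment Brief.
Review Block starts before Weather Report ends → Weather Report and Review Block overlap.
Sports Block starts after Weather Report ends — done with Weather Report.
Sports Block starts exactly when Review Block ends (back-to-back, no overlap) — done with Review Block.
News Roundup starts after Sports Block ends — done with Sports Block.
Weather Spot starts after News Roundup ends — done with News Roundup.
Traffic Update starts before Weather Spot ends → Weather Spot and Traffic Update overlap.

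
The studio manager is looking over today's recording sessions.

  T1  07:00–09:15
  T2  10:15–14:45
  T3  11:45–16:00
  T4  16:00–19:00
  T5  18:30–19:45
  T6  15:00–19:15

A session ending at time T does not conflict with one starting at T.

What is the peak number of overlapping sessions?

Sweep the timeline, counting +1 at each start and −1 at each end (ends before starts at a tie):
07:00 start T1 → 1
09:15 end T1 → 0
10:15 start T2 → 1
11:45 start T3 → 2
14:45 end T2 → 1
15:00 start T6 → 2
16:00 end T3 → 1
16:00 start T4 → 2
18:30 start T5 → 3
19:00 end T4 → 2
19:15 end T6 → 1
19:45 end T5 → 0
Peak is 3, at 18:30 (T4, T5, T6).

3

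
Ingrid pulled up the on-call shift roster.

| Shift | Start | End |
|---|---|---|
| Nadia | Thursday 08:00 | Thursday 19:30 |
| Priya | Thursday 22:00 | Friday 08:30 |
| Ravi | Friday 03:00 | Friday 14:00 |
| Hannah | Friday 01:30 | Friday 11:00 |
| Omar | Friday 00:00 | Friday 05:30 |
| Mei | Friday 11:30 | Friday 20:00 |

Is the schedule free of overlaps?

Two intervals overlap when each starts before the other ends.
Sorted by start: Nadia, Priya, Omar, Hannah, Ravi, Mei.
Priya starts after Nadia ends — done with Nadia.
Omar starts before Priya ends → Priya and Omar overlap.
That's a conflict, so the schedule is not conflict-free.

No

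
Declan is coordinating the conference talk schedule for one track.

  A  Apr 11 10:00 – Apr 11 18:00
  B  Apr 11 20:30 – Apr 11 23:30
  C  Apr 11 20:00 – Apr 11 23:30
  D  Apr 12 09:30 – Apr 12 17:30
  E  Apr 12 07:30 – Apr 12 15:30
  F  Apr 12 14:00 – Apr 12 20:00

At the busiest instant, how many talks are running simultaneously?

3

Sort all start/end points and keep a running count:
Apr 11 10:00 start A → 1
Apr 11 18:00 end A → 0
Apr 11 20:00 start C → 1
Apr 11 20:30 start B → 2
Apr 11 23:30 end B → 1
Apr 11 23:30 end C → 0
Apr 12 07:30 start E → 1
Apr 12 09:30 start D → 2
Apr 12 14:00 start F → 3
Apr 12 15:30 end E → 2
Apr 12 17:30 end D → 1
Apr 12 20:00 end F → 0
Peak is 3, at Apr 12 14:00 (D, E, F).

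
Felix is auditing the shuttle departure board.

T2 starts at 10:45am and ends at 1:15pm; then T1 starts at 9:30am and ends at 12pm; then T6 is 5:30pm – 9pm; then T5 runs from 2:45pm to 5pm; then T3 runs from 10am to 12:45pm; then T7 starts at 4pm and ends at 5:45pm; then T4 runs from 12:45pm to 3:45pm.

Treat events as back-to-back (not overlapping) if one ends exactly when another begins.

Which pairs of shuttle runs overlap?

Two intervals overlap when each starts before the other ends.
Sorted by start: T1, T3, T2, T4, T5, T7, T6.
T3 starts before T1 ends → T1 and T3 overlap.
T2 starts before T1 ends → T1 and T2 overlap.
T4 starts after T1 ends; T1 is clear from here.
T2 starts before T3 ends → T3 and T2 overlap.
T4 starts exactly when T3 ends (back-to-back, no overlap); T3 is clear from here.
T4 starts before T2 ends → T2 and T4 overlap.
T5 starts after T2 ends; T2 is clear from here.
T5 starts before T4 ends → T4 and T5 overlap.
T7 starts after T4 ends; T4 is clear from here.
T7 starts before T5 ends → T5 and T7 overlap.
T6 starts after T5 ends.
T6 starts before T7 ends → T7 and T6 overlap.

T1 & T2, T1 & T3, T2 & T3, T2 & T4, T4 & T5, T5 & T7, T6 & T7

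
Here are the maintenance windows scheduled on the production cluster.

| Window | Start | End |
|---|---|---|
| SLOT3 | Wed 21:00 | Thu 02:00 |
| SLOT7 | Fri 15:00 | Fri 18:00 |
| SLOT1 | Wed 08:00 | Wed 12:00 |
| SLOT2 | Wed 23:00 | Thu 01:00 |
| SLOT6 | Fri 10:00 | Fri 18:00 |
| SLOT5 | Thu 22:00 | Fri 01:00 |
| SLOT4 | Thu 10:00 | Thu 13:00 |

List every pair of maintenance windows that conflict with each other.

Check each pair: they overlap iff neither finishes before the other starts.
Sorted by start: SLOT1, SLOT3, SLOT2, SLOT4, SLOT5, SLOT6, SLOT7.
SLOT3 starts after SLOT1 ends; SLOT1 is clear from here.
SLOT2 starts before SLOT3 ends → SLOT3 and SLOT2 overlap.
SLOT4 starts after SLOT3 ends; SLOT3 is clear from here.
SLOT4 starts after SLOT2 ends; SLOT2 is clear from here.
SLOT5 starts after SLOT4 ends; SLOT4 is clear from here.
SLOT6 starts after SLOT5 ends; SLOT5 is clear from here.
SLOT7 starts before SLOT6 ends → SLOT6 and SLOT7 overlap.

SLOT2 & SLOT3, SLOT6 & SLOT7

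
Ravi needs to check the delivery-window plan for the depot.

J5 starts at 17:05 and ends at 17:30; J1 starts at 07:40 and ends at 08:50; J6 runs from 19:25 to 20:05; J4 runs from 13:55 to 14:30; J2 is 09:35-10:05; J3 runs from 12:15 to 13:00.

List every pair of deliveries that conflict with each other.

no overlapping pairs

Sorted by start: J1, J2, J3, J4, J5, J6.
J2 starts after J1 ends, so nothing later overlaps J1 either.
J3 starts after J2 ends, so nothing later overlaps J2 either.
J4 starts after J3 ends, so nothing later overlaps J3 either.
J5 starts after J4 ends, so nothing later overlaps J4 either.
J6 starts after J5 ends.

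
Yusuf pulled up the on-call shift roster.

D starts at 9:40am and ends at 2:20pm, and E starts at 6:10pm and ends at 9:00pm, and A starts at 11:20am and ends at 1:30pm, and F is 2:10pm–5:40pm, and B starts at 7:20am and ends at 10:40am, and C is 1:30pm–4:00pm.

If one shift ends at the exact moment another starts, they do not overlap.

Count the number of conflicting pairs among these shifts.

Sorted by start: B, D, A, C, F, E.
D starts before B ends → B and D overlap.
A starts after B ends, so nothing later overlaps B either.
A starts before D ends → D and A overlap.
C starts before D ends → D and C overlap.
F starts before D ends → D and F overlap.
E starts after D ends.
C starts exactly when A ends (back-to-back, no overlap), so nothing later overlaps A either.
F starts before C ends → C and F overlap.
E starts after C ends.
E starts after F ends.
Overlapping pairs: A & D, B & D, C & D, C & F, D & F — 5 in total.

5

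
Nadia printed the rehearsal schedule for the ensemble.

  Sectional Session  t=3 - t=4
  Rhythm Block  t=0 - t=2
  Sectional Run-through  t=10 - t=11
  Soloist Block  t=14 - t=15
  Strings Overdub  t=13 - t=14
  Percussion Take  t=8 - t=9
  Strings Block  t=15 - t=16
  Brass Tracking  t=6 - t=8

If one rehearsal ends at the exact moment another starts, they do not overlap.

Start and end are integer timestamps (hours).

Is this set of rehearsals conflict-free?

Sorted by start: Rhythm Block, Sectional Session, Brass Tracking, Percussion Take, Sectional Run-through, Strings Overdub, Soloist Block, Strings Block.
Sectional Session starts after Rhythm Block ends, so nothing later overlaps Rhythm Block either.
Brass Tracking starts after Sectional Session ends, so nothing later overlaps Sectional Session either.
Percussion Take starts exactly when Brass Tracking ends (back-to-back, no overlap), so nothing later overlaps Brass Tracking either.
Sectional Run-through starts after Percussion Take ends, so nothing later overlaps Percussion Take either.
Strings Overdub starts after Sectional Run-through ends, so nothing later overlaps Sectional Run-through either.
Soloist Block starts exactly when Strings Overdub ends (back-to-back, no overlap), so nothing later overlaps Strings Overdub either.
Strings Block starts exactly when Soloist Block ends (back-to-back, no overlap).
Every pair is clear; the schedule has no overlaps.

Yes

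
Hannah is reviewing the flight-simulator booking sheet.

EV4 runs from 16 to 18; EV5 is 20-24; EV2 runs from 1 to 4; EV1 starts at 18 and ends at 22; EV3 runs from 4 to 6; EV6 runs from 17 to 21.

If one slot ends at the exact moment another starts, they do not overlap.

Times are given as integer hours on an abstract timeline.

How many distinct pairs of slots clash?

Sorted by start: EV2, EV3, EV4, EV6, EV1, EV5.
EV3 starts exactly when EV2 ends (back-to-back, no overlap), so EV2 has no further overlaps.
EV4 starts after EV3 ends, so EV3 has no further overlaps.
EV6 starts before EV4 ends → EV4 and EV6 overlap.
EV1 starts exactly when EV4 ends (back-to-back, no overlap), so EV4 has no further overlaps.
EV1 starts before EV6 ends → EV6 and EV1 overlap.
EV5 starts before EV6 ends → EV6 and EV5 overlap.
EV5 starts before EV1 ends → EV1 and EV5 overlap.
Overlapping pairs: EV1 & EV5, EV1 & EV6, EV4 & EV6, EV5 & EV6 — 4 in total.

4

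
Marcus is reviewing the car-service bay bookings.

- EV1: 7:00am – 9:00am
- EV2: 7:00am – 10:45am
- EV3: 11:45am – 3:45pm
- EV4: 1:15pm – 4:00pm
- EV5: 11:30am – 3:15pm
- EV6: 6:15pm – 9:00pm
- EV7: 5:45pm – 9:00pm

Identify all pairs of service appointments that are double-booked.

EV1 & EV2, EV3 & EV4, EV3 & EV5, EV4 & EV5, EV6 & EV7

Check each pair: they overlap iff neither finishes before the other starts.
Sorted by start: EV1, EV2, EV5, EV3, EV4, EV7, EV6.
EV2 starts before EV1 ends → EV1 and EV2 overlap.
EV5 starts after EV1 ends, so EV1 has no further overlaps.
EV5 starts after EV2 ends, so EV2 has no further overlaps.
EV3 starts before EV5 ends → EV5 and EV3 overlap.
EV4 starts before EV5 ends → EV5 and EV4 overlap.
EV7 starts after EV5 ends, so EV5 has no further overlaps.
EV4 starts before EV3 ends → EV3 and EV4 overlap.
EV7 starts after EV3 ends, so EV3 has no further overlaps.
EV7 starts after EV4 ends, so EV4 has no further overlaps.
EV6 starts before EV7 ends → EV7 and EV6 overlap.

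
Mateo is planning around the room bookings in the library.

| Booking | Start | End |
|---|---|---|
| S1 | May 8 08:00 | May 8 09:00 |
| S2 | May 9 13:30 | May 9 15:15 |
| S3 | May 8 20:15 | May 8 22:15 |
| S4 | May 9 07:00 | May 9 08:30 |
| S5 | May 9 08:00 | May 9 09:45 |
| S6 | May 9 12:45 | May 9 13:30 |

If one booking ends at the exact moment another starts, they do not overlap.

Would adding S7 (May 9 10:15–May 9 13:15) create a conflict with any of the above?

Yes — it overlaps S6

S1: ends May 8 09:00 at or before S7 starts May 9 10:15 → clear.
S3: ends May 8 22:15 at or before S7 starts May 9 10:15 → clear.
S4: ends May 9 08:30 at or before S7 starts May 9 10:15 → clear.
S5: ends May 9 09:45 at or before S7 starts May 9 10:15 → clear.
S6: starts May 9 12:45 before S7 ends May 9 13:15, and ends May 9 13:30 after S7 starts May 9 10:15 → overlap.
S2: starts May 9 13:30 at or after S7 ends May 9 13:15 → clear.
S7 overlaps S6.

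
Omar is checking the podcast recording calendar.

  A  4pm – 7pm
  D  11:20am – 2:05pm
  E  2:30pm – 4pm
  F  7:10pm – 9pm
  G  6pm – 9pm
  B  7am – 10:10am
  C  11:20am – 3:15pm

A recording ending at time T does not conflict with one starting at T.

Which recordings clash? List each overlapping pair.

Sorted by start: B, C, D, E, A, G, F.
C starts after B ends, so B has no further overlaps.
D starts before C ends → C and D overlap.
E starts before C ends → C and E overlap.
A starts after C ends, so C has no further overlaps.
E starts after D ends, so D has no further overlaps.
A starts exactly when E ends (back-to-back, no overlap), so E has no further overlaps.
G starts before A ends → A and G overlap.
F starts after A ends.
F starts before G ends → G and F overlap.

A & G, C & D, C & E, F & G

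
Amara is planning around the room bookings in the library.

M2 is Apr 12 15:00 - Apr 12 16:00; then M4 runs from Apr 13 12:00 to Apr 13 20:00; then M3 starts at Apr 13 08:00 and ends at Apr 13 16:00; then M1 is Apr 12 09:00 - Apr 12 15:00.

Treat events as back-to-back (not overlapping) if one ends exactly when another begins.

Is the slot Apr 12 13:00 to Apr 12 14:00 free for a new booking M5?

M1: starts Apr 12 09:00 before M5 ends Apr 12 14:00, and ends Apr 12 15:00 after M5 starts Apr 12 13:00 → overlap.
M2: starts Apr 12 15:00 at or after M5 ends Apr 12 14:00 → clear.
M3: starts Apr 13 08:00 at or after M5 ends Apr 12 14:00 → clear.
M4: starts Apr 13 12:00 at or after M5 ends Apr 12 14:00 → clear.
M5 overlaps M1.

No — it overlaps M1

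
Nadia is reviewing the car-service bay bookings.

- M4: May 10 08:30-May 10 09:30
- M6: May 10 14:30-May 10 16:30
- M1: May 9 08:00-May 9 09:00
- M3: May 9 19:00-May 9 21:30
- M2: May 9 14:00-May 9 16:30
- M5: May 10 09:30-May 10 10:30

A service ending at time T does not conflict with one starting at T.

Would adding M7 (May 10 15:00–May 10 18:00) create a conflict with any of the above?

Yes — it overlaps M6

M1: ends May 9 09:00 at or before M7 starts May 10 15:00 → clear.
M2: ends May 9 16:30 at or before M7 starts May 10 15:00 → clear.
M3: ends May 9 21:30 at or before M7 starts May 10 15:00 → clear.
M4: ends May 10 09:30 at or before M7 starts May 10 15:00 → clear.
M5: ends May 10 10:30 at or before M7 starts May 10 15:00 → clear.
M6: starts May 10 14:30 before M7 ends May 10 18:00, and ends May 10 16:30 after M7 starts May 10 15:00 → overlap.
M7 overlaps M6.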